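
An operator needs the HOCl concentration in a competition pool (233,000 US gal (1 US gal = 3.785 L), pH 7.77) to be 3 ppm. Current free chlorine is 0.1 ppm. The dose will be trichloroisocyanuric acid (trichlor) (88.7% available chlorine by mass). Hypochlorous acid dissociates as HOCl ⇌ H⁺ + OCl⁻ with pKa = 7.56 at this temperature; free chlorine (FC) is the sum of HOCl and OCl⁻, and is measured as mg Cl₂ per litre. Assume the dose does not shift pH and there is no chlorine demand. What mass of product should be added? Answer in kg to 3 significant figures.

Volume: 233,000 US gal × 3.785 L/gal = 881,905 L.
[OCl⁻]/[HOCl] = 10^(pH − pKa) = 10^(7.77 − 7.56) = 1.622; fraction as HOCl = 1/(1 + 1.622) = 0.3814.
Free chlorine required for 3 ppm HOCl: 3 / 0.3814 = 7.865 ppm.
FC to add: 7.865 − 0.1 = 7.765 mg/L as Cl₂.
Cl₂ equivalent: 7.765 mg/L × 881,905 L = 6848 g.
Product at 88.7% available Cl: 6848 / 0.887 = 7721 g.

7.72 kg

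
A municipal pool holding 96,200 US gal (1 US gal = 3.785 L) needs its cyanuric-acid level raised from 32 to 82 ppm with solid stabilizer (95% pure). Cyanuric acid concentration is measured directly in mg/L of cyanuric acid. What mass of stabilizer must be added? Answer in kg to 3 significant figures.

Volume: 96,200 US gal × 3.785 L/gal = 364,117 L.
CYA to add: (82 − 32) = 50 mg/L × 364,117 L = 18,210 g cyanuric acid.
At 95% purity: 18,210 / 0.95 = 19,160 g product.

19.2 kg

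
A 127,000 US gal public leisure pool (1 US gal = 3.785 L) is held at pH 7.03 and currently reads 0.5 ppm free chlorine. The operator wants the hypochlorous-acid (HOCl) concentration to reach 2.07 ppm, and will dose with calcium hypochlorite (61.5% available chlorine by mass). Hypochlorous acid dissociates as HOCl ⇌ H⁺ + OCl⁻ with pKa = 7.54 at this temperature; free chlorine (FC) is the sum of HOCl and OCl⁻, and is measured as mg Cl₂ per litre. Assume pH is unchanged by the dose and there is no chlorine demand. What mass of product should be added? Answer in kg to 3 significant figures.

1.73 kg

Volume: 127,000 US gal × 3.785 L/gal = 480,695 L.
[OCl⁻]/[HOCl] = 10^(pH − pKa) = 10^(7.03 − 7.54) = 0.309; fraction as HOCl = 1/(1 + 0.309) = 0.7639.
Free chlorine required for 2.07 ppm HOCl: 2.07 / 0.7639 = 2.71 ppm.
FC to add: 2.71 − 0.5 = 2.21 mg/L as Cl₂.
Cl₂ equivalent: 2.21 mg/L × 480,695 L = 1062 g.
Product at 61.5% available Cl: 1062 / 0.615 = 1727 g.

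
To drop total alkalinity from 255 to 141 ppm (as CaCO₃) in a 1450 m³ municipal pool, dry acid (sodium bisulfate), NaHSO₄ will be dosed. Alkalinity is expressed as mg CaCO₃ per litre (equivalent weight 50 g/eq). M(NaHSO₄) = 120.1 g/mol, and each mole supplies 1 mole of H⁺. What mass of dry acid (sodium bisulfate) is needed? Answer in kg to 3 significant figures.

397 kg

Volume: 1450 m³ = 1,450,000 L.
Alkalinity to neutralize: (255 − 141) = 114 mg/L as CaCO₃ × 1,450,000 L = 165,300 g as CaCO₃.
Equivalents of H⁺ required: 165,300 ÷ 50 g/eq = 3306 eq = 3306 mol NaHSO₄.
Mass of NaHSO₄: 3306 × 120.1 = 397,100 g.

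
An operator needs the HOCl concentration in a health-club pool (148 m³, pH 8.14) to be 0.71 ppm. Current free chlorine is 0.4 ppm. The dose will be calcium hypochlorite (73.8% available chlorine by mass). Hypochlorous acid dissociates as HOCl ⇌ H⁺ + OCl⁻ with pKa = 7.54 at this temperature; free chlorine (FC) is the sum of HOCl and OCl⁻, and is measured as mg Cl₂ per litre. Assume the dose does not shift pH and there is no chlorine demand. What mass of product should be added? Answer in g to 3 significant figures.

629 g

Volume: 148 m³ = 148,000 L.
[OCl⁻]/[HOCl] = 10^(pH − pKa) = 10^(8.14 − 7.54) = 3.981; fraction as HOCl = 1/(1 + 3.981) = 0.2008.
Free chlorine required for 0.71 ppm HOCl: 0.71 / 0.2008 = 3.537 ppm.
FC to add: 3.537 − 0.4 = 3.137 mg/L as Cl₂.
Cl₂ equivalent: 3.137 mg/L × 148,000 L = 464.2 g.
Product at 73.8% available Cl: 464.2 / 0.738 = 629 g.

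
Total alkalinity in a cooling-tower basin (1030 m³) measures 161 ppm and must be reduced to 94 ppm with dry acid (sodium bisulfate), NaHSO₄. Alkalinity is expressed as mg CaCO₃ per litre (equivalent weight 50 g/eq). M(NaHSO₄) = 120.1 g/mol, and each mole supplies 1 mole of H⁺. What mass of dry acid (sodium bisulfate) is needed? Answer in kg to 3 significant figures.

Volume: 1030 m³ = 1,030,000 L.
Alkalinity to neutralize: (161 − 94) = 67 mg/L as CaCO₃ × 1,030,000 L = 69,010 g as CaCO₃.
Equivalents of H⁺ required: 69,010 ÷ 50 g/eq = 1380 eq = 1380 mol NaHSO₄.
Mass of NaHSO₄: 1380 × 120.1 = 165,800 g.

166 kg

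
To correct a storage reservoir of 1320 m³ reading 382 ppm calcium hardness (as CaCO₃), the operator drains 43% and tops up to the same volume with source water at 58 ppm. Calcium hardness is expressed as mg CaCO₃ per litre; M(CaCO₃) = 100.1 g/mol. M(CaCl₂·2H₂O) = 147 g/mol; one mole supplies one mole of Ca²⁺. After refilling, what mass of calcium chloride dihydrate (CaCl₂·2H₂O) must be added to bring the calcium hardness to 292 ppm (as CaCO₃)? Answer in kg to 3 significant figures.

Volume: 1320 m³ = 1,320,000 L.
After draining 43% and refilling: 382 × 0.57 + 58 × 0.43 = 242.68 ppm.
Deficit to target: 292 − 242.68 = 49.32 mg/L.
As CaCO₃: 49.32 mg/L × 1,320,000 L = 65,100 g; ÷ 100.1 = 650.4 mol Ca²⁺.
Mass: 650.4 × 147 = 95,600 g.

95.6 kg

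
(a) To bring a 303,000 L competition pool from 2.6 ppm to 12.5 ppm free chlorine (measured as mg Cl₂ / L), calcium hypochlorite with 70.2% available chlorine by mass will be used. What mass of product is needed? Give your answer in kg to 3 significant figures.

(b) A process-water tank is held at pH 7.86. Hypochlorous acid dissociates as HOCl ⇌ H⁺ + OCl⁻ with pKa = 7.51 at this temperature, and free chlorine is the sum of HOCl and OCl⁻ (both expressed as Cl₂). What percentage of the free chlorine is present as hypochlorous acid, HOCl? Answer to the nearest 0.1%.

(a) 4.27 kg; (b) 30.9%

(a) Chlorine deficit: 12.5 − 2.6 = 9.9 ppm = 9.9 mg/L as Cl₂.
(a) Cl₂ equivalent needed: 9.9 mg/L × 303,000 L = 3,000,000 mg = 3000 g.
(a) Product at 70.2% available chlorine: 3000 / 0.702 = 4273 g.

(b) [OCl⁻]/[HOCl] = 10^(pH − pKa) = 10^(7.86 − 7.51) = 10^0.35 = 2.239.
(b) Fraction as HOCl = 1 / (1 + 2.239) = 0.3088.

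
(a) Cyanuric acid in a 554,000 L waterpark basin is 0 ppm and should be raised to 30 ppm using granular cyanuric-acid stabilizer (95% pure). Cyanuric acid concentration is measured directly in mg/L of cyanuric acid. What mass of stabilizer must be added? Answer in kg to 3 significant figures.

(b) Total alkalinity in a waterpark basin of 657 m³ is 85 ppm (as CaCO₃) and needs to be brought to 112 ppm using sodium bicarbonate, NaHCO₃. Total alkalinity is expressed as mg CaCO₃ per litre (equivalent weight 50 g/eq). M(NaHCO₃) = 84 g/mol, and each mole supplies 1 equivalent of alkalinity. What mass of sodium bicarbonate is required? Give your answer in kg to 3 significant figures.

(a) CYA to add: (30 − 0) = 30 mg/L × 554,000 L = 16,620 g cyanuric acid.
(a) At 95% purity: 16,620 / 0.95 = 17,490 g product.

(b) Volume: 657 m³ = 657,000 L.
(b) Alkalinity to add: (112 − 85) = 27 mg/L as CaCO₃ × 657,000 L = 17,740 g as CaCO₃.
(b) Equivalents: 17,740 g ÷ 50 g/eq = 354.8 eq.
(b) NaHCO₃ supplies 1 eq per mole → 354.8 mol.
(b) Mass: 354.8 mol × 84 g/mol = 29,800 g.

(a) 17.5 kg; (b) 29.8 kg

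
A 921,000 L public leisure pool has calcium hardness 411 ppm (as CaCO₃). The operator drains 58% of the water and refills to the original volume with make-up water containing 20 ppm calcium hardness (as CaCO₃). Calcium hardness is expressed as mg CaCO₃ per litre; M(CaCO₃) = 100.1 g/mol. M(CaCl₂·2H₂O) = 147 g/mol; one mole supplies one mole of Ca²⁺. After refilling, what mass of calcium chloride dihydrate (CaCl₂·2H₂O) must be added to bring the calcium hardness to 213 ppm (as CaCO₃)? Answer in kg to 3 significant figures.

After draining 58% and refilling: 411 × 0.42 + 20 × 0.58 = 184.22 ppm.
Deficit to target: 213 − 184.22 = 28.78 mg/L.
As CaCO₃: 28.78 mg/L × 921,000 L = 26,510 g; ÷ 100.1 = 264.8 mol Ca²⁺.
Mass: 264.8 × 147 = 38,930 g.

38.9 kg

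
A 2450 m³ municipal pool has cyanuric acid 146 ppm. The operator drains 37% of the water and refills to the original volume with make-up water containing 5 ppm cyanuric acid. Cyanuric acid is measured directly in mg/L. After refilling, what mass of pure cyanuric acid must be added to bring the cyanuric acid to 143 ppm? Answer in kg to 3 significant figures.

Volume: 2450 m³ = 2,450,000 L.
After draining 37% and refilling: 146 × 0.63 + 5 × 0.37 = 93.83 ppm.
Deficit to target: 143 − 93.83 = 49.17 mg/L.
Mass: 49.17 mg/L × 2,450,000 L = 120,500 g cyanuric acid.

120 kg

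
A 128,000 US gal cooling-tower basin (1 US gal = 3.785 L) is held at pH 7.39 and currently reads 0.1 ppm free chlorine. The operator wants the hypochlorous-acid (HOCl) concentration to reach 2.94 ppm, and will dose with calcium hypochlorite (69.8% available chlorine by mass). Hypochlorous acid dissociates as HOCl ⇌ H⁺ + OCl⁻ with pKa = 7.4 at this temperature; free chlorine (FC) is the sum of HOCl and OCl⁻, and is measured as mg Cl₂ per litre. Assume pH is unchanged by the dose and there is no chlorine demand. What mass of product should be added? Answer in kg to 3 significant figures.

3.97 kg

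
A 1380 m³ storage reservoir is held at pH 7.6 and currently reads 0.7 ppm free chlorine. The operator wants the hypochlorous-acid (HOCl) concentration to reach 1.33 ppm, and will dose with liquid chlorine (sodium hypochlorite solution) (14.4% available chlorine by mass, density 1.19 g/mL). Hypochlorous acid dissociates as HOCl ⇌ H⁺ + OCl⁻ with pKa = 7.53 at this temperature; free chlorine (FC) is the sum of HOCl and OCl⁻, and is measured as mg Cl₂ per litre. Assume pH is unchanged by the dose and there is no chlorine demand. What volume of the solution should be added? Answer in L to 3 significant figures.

17.7 L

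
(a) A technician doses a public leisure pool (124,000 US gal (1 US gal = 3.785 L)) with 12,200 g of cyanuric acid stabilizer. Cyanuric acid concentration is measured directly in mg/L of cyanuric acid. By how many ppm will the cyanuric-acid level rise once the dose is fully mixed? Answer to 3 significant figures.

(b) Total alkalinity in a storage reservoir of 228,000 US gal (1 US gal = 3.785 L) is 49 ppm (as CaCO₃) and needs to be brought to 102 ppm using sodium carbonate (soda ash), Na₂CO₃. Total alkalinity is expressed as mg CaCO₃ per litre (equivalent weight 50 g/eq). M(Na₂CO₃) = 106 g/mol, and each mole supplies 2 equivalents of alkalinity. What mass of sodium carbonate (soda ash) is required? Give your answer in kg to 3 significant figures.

(a) Volume: 124,000 US gal × 3.785 L/gal = 469,340 L.
(a) Rise: 12,200 g / 469,340 L × 1000 = 25.99 mg/L.

(b) Volume: 228,000 US gal × 3.785 L/gal = 862,980 L.
(b) Alkalinity to add: (102 − 49) = 53 mg/L as CaCO₃ × 862,980 L = 45,740 g as CaCO₃.
(b) Equivalents: 45,740 g ÷ 50 g/eq = 914.8 eq.
(b) Each mole of Na₂CO₃ supplies 2 eq, so 914.8 / 2 = 457.4 mol.
(b) Mass: 457.4 mol × 106 g/mol = 48,480 g.

(a) 26.0 ppm; (b) 48.5 kg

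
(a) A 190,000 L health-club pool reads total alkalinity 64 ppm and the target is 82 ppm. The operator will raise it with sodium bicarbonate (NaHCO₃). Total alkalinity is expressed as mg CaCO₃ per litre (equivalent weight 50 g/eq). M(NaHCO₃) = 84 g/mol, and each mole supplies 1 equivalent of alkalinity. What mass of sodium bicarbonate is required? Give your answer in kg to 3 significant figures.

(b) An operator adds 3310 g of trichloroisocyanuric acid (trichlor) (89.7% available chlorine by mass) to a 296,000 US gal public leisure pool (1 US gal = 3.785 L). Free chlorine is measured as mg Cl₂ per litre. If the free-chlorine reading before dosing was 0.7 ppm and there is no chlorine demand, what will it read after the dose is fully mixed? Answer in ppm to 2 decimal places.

(a) Alkalinity to add: (82 − 64) = 18 mg/L as CaCO₃ × 190,000 L = 3420 g as CaCO₃.
(a) Equivalents: 3420 g ÷ 50 g/eq = 68.4 eq.
(a) NaHCO₃ supplies 1 eq per mole → 68.4 mol.
(a) Mass: 68.4 mol × 84 g/mol = 5746 g.

(b) Volume: 296,000 US gal × 3.785 L/gal = 1,120,360 L.
(b) Available chlorine delivered: 3310 g × 0.897 = 2969 g as Cl₂.
(b) Concentration rise: 2969 g / 1,120,360 L = 2.65 mg/L = 2.65 ppm.
(b) Final FC: 0.7 + 2.65 = 3.35 ppm.

(a) 5.75 kg; (b) 3.35 ppm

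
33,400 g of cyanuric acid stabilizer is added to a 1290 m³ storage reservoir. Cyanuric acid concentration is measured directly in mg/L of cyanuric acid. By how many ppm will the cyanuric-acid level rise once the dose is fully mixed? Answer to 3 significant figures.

25.9 ppm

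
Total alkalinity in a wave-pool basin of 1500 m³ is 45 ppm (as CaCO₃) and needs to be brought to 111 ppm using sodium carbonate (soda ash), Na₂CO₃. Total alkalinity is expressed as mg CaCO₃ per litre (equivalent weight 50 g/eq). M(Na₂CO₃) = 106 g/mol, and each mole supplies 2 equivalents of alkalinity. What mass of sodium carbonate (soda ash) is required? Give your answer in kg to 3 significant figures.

Volume: 1500 m³ = 1,500,000 L.
Alkalinity to add: (111 − 45) = 66 mg/L as CaCO₃ × 1,500,000 L = 99,000 g as CaCO₃.
Equivalents: 99,000 g ÷ 50 g/eq = 1980 eq.
Each mole of Na₂CO₃ supplies 2 eq, so 1980 / 2 = 990 mol.
Mass: 990 mol × 106 g/mol = 104,900 g.

105 kg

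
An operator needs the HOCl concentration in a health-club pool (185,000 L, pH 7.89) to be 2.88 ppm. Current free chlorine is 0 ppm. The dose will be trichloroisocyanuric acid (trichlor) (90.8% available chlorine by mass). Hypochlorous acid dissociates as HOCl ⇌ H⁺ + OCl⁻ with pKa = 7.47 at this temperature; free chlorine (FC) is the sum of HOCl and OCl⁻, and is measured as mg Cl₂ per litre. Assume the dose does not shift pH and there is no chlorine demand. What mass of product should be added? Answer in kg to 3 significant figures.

2.13 kg

[OCl⁻]/[HOCl] = 10^(pH − pKa) = 10^(7.89 − 7.47) = 2.63; fraction as HOCl = 1/(1 + 2.63) = 0.2755.
Free chlorine required for 2.88 ppm HOCl: 2.88 / 0.2755 = 10.46 ppm.
FC to add: 10.46 − 0 = 10.46 mg/L as Cl₂.
Cl₂ equivalent: 10.46 mg/L × 185,000 L = 1934 g.
Product at 90.8% available Cl: 1934 / 0.908 = 2130 g.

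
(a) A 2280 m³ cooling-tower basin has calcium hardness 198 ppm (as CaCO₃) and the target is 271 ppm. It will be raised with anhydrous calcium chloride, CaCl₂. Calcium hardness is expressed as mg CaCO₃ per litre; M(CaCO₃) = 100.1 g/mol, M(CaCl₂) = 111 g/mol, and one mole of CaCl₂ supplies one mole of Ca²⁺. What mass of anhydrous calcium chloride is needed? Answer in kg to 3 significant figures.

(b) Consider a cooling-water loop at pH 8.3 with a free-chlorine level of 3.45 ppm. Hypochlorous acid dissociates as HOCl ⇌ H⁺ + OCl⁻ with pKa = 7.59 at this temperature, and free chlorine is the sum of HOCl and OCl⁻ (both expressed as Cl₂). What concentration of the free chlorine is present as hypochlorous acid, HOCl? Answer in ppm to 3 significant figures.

(a) Volume: 2280 m³ = 2,280,000 L.
(a) Hardness to add: (271 − 198) = 73 mg/L as CaCO₃ × 2,280,000 L = 166,400 g as CaCO₃.
(a) Moles of Ca²⁺ (1 mol Ca²⁺ ≡ 1 mol CaCO₃): 166,400 / 100.1 g/mol = 1663 mol.
(a) Mass of CaCl₂: 1663 × 111 = 184,600 g.

(b) [OCl⁻]/[HOCl] = 10^(pH − pKa) = 10^(8.3 − 7.59) = 10^0.71 = 5.129.
(b) Fraction as HOCl = 1 / (1 + 5.129) = 0.1632.
(b) HOCl = 0.1632 × 3.45 ppm = 0.5629 ppm.

(a) 185 kg; (b) 0.563 ppm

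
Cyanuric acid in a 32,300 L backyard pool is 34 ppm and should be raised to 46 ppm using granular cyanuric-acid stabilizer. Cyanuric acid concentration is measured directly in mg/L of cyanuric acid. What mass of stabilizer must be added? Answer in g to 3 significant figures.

CYA to add: (46 − 34) = 12 mg/L × 32,300 L = 387.6 g cyanuric acid.

388 g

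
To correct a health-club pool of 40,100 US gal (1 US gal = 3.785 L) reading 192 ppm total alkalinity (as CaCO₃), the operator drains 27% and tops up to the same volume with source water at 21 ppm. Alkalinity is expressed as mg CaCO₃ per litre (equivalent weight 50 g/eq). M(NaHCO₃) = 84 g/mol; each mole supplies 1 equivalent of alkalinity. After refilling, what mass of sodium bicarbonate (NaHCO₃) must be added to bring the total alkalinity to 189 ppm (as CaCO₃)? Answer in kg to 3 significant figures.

11.0 kg

Volume: 40,100 US gal × 3.785 L/gal = 151,778 L.
After draining 27% and refilling: 192 × 0.73 + 21 × 0.27 = 145.83 ppm.
Deficit to target: 189 − 145.83 = 43.17 mg/L.
As CaCO₃: 43.17 mg/L × 151,778 L = 6552 g; ÷ 50 g/eq ÷ 1 = 131 mol NaHCO₃.
Mass: 131 × 84 = 11,010 g.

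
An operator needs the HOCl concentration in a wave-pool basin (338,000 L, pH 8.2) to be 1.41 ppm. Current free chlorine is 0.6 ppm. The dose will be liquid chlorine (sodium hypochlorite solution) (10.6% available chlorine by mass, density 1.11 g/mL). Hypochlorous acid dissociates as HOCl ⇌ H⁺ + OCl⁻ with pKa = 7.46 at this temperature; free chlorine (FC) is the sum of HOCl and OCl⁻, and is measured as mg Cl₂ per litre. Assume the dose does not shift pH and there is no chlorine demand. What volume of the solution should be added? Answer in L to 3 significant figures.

24.6 L

[OCl⁻]/[HOCl] = 10^(pH − pKa) = 10^(8.2 − 7.46) = 5.495; fraction as HOCl = 1/(1 + 5.495) = 0.154.
Free chlorine required for 1.41 ppm HOCl: 1.41 / 0.154 = 9.159 ppm.
FC to add: 9.159 − 0.6 = 8.559 mg/L as Cl₂.
Cl₂ equivalent: 8.559 mg/L × 338,000 L = 2893 g.
Product at 10.6% available Cl: 2893 / 0.106 = 27,290 g.
Volume: 27,290 g ÷ 1.11 g/mL = 24,590 mL.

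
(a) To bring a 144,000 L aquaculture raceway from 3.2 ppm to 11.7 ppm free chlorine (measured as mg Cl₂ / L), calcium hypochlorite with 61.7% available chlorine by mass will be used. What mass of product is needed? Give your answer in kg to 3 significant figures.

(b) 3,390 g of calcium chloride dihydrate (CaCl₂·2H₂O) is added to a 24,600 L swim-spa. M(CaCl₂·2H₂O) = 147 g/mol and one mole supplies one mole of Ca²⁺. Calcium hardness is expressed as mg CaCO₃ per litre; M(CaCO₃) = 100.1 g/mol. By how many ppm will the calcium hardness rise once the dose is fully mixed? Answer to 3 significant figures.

(a) 1.98 kg; (b) 93.8 ppm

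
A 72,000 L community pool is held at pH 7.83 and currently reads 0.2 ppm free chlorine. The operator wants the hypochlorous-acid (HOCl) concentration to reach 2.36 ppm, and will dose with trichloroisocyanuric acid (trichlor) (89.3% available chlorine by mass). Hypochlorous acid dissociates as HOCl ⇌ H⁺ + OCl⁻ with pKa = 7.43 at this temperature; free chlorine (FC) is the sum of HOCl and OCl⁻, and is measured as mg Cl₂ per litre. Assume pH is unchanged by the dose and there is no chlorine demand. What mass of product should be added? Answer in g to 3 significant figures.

[OCl⁻]/[HOCl] = 10^(pH − pKa) = 10^(7.83 − 7.43) = 2.512; fraction as HOCl = 1/(1 + 2.512) = 0.2847.
Free chlorine required for 2.36 ppm HOCl: 2.36 / 0.2847 = 8.288 ppm.
FC to add: 8.288 − 0.2 = 8.088 mg/L as Cl₂.
Cl₂ equivalent: 8.088 mg/L × 72,000 L = 582.3 g.
Product at 89.3% available Cl: 582.3 / 0.893 = 652.1 g.

652 g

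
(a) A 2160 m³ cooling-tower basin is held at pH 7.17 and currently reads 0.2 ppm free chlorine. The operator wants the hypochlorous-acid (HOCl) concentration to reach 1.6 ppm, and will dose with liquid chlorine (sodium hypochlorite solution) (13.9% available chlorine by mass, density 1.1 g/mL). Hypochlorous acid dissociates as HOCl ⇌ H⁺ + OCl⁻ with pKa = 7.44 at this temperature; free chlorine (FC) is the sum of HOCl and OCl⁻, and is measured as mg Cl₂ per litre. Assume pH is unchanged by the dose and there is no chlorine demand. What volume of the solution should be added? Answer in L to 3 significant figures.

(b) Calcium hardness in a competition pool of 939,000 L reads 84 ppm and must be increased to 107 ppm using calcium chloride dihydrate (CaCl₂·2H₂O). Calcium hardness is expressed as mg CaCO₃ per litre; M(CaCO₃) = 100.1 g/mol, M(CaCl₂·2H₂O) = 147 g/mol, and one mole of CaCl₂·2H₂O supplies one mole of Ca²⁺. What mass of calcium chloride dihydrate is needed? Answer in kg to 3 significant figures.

(a) 31.9 L; (b) 31.7 kg

(a) Volume: 2160 m³ = 2,160,000 L.
(a) [OCl⁻]/[HOCl] = 10^(pH − pKa) = 10^(7.17 − 7.44) = 0.537; fraction as HOCl = 1/(1 + 0.537) = 0.6506.
(a) Free chlorine required for 1.6 ppm HOCl: 1.6 / 0.6506 = 2.459 ppm.
(a) FC to add: 2.459 − 0.2 = 2.259 mg/L as Cl₂.
(a) Cl₂ equivalent: 2.259 mg/L × 2,160,000 L = 4880 g.
(a) Product at 13.9% available Cl: 4880 / 0.139 = 35,110 g.
(a) Volume: 35,110 g ÷ 1.1 g/mL = 31,920 mL.

(b) Hardness to add: (107 − 84) = 23 mg/L as CaCO₃ × 939,000 L = 21,600 g as CaCO₃.
(b) Moles of Ca²⁺ (1 mol Ca²⁺ ≡ 1 mol CaCO₃): 21,600 / 100.1 g/mol = 215.8 mol.
(b) Mass of CaCl₂·2H₂O: 215.8 × 147 = 31,720 g.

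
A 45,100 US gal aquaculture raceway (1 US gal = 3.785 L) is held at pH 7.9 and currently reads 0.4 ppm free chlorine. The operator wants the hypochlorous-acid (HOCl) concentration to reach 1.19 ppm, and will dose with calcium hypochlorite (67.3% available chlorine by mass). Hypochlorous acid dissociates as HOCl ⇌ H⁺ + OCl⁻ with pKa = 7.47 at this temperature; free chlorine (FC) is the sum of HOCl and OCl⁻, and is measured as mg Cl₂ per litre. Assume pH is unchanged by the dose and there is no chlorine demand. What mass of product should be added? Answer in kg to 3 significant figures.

Volume: 45,100 US gal × 3.785 L/gal = 170,704 L.
[OCl⁻]/[HOCl] = 10^(pH − pKa) = 10^(7.9 − 7.47) = 2.692; fraction as HOCl = 1/(1 + 2.692) = 0.2709.
Free chlorine required for 1.19 ppm HOCl: 1.19 / 0.2709 = 4.393 ppm.
FC to add: 4.393 − 0.4 = 3.993 mg/L as Cl₂.
Cl₂ equivalent: 3.993 mg/L × 170,704 L = 681.6 g.
Product at 67.3% available Cl: 681.6 / 0.673 = 1013 g.

1.01 kg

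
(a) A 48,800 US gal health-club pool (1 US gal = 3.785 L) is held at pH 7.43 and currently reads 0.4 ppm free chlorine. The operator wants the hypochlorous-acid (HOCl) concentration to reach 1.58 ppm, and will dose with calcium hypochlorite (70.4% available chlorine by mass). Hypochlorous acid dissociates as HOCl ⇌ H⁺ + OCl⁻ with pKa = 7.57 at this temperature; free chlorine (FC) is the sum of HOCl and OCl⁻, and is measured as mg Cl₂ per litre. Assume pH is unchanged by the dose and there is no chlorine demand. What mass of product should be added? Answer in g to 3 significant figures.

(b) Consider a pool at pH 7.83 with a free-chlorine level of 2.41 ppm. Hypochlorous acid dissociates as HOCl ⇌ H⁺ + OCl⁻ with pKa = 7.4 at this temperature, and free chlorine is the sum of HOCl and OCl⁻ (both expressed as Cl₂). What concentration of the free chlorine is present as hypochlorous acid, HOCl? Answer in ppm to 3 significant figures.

(a) 610 g; (b) 0.653 ppm

(a) Volume: 48,800 US gal × 3.785 L/gal = 184,708 L.
(a) [OCl⁻]/[HOCl] = 10^(pH − pKa) = 10^(7.43 − 7.57) = 0.7244; fraction as HOCl = 1/(1 + 0.7244) = 0.5799.
(a) Free chlorine required for 1.58 ppm HOCl: 1.58 / 0.5799 = 2.725 ppm.
(a) FC to add: 2.725 − 0.4 = 2.325 mg/L as Cl₂.
(a) Cl₂ equivalent: 2.325 mg/L × 184,708 L = 429.4 g.
(a) Product at 70.4% available Cl: 429.4 / 0.704 = 609.9 g.

(b) [OCl⁻]/[HOCl] = 10^(pH − pKa) = 10^(7.83 − 7.4) = 10^0.43 = 2.692.
(b) Fraction as HOCl = 1 / (1 + 2.692) = 0.2709.
(b) HOCl = 0.2709 × 2.41 ppm = 0.6528 ppm.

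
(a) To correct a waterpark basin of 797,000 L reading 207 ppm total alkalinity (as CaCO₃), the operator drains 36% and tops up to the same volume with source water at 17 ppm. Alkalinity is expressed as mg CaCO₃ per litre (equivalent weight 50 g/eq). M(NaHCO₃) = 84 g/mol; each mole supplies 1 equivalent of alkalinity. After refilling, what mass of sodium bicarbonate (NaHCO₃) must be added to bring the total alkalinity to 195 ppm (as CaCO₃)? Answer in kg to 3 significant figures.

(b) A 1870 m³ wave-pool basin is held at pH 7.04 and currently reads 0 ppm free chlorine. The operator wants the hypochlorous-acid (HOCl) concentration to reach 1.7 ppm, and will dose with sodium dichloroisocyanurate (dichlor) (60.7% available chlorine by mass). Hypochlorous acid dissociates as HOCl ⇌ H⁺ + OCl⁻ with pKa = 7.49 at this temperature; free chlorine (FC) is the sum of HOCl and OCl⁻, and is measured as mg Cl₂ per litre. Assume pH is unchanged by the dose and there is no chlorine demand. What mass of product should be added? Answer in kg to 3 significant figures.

(a) 75.5 kg; (b) 7.10 kg

(a) After draining 36% and refilling: 207 × 0.64 + 17 × 0.36 = 138.6 ppm.
(a) Deficit to target: 195 − 138.6 = 56.4 mg/L.
(a) As CaCO₃: 56.4 mg/L × 797,000 L = 44,950 g; ÷ 50 g/eq ÷ 1 = 899 mol NaHCO₃.
(a) Mass: 899 × 84 = 75,520 g.

(b) Volume: 1870 m³ = 1,870,000 L.
(b) [OCl⁻]/[HOCl] = 10^(pH − pKa) = 10^(7.04 − 7.49) = 0.3548; fraction as HOCl = 1/(1 + 0.3548) = 0.7381.
(b) Free chlorine required for 1.7 ppm HOCl: 1.7 / 0.7381 = 2.303 ppm.
(b) FC to add: 2.303 − 0 = 2.303 mg/L as Cl₂.
(b) Cl₂ equivalent: 2.303 mg/L × 1,870,000 L = 4307 g.
(b) Product at 60.7% available Cl: 4307 / 0.607 = 7095 g.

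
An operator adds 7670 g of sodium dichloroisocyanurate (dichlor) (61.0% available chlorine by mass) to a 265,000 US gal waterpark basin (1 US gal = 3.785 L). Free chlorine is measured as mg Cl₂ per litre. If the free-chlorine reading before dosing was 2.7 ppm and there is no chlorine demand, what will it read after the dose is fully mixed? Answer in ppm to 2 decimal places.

Volume: 265,000 US gal × 3.785 L/gal = 1,003,025 L.
Available chlorine delivered: 7670 g × 0.61 = 4679 g as Cl₂.
Concentration rise: 4679 g / 1,003,025 L = 4.665 mg/L = 4.66 ppm.
Final FC: 2.7 + 4.66 = 7.36 ppm.

7.36 ppm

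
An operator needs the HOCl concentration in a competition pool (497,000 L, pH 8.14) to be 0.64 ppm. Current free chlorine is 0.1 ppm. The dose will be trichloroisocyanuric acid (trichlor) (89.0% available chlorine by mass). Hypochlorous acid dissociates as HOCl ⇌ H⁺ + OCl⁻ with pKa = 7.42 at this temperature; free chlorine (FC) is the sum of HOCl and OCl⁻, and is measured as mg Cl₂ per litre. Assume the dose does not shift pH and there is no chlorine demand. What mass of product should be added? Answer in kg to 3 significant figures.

2.18 kg

[OCl⁻]/[HOCl] = 10^(pH − pKa) = 10^(8.14 − 7.42) = 5.248; fraction as HOCl = 1/(1 + 5.248) = 0.16.
Free chlorine required for 0.64 ppm HOCl: 0.64 / 0.16 = 3.999 ppm.
FC to add: 3.999 − 0.1 = 3.899 mg/L as Cl₂.
Cl₂ equivalent: 3.899 mg/L × 497,000 L = 1938 g.
Product at 89.0% available Cl: 1938 / 0.89 = 2177 g.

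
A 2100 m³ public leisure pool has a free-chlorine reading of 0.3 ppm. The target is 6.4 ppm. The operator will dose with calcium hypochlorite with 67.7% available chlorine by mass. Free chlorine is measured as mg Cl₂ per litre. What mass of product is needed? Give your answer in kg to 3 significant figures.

18.9 kg

Volume: 2100 m³ = 2,100,000 L.
Chlorine deficit: 6.4 − 0.3 = 6.1 ppm = 6.1 mg/L as Cl₂.
Cl₂ equivalent needed: 6.1 mg/L × 2,100,000 L = 12,810,000 mg = 12,810 g.
Product at 67.7% available chlorine: 12,810 / 0.677 = 18,920 g.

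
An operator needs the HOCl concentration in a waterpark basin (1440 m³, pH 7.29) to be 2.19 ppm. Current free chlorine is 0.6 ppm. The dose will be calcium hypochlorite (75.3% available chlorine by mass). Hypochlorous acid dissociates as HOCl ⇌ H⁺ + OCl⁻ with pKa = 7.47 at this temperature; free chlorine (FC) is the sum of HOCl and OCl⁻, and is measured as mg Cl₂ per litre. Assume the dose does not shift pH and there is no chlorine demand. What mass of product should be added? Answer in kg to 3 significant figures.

5.81 kg

Volume: 1440 m³ = 1,440,000 L.
[OCl⁻]/[HOCl] = 10^(pH − pKa) = 10^(7.29 − 7.47) = 0.6607; fraction as HOCl = 1/(1 + 0.6607) = 0.6022.
Free chlorine required for 2.19 ppm HOCl: 2.19 / 0.6022 = 3.637 ppm.
FC to add: 3.637 − 0.6 = 3.037 mg/L as Cl₂.
Cl₂ equivalent: 3.037 mg/L × 1,440,000 L = 4373 g.
Product at 75.3% available Cl: 4373 / 0.753 = 5808 g.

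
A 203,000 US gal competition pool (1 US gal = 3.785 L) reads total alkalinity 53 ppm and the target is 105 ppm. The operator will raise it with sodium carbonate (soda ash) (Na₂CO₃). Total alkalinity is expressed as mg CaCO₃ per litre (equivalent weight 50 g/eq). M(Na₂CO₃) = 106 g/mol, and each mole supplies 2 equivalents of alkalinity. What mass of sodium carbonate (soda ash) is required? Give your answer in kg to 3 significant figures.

Volume: 203,000 US gal × 3.785 L/gal = 768,355 L.
Alkalinity to add: (105 − 53) = 52 mg/L as CaCO₃ × 768,355 L = 39,950 g as CaCO₃.
Equivalents: 39,950 g ÷ 50 g/eq = 799.1 eq.
Each mole of Na₂CO₃ supplies 2 eq, so 799.1 / 2 = 399.5 mol.
Mass: 399.5 mol × 106 g/mol = 42,350 g.

42.4 kg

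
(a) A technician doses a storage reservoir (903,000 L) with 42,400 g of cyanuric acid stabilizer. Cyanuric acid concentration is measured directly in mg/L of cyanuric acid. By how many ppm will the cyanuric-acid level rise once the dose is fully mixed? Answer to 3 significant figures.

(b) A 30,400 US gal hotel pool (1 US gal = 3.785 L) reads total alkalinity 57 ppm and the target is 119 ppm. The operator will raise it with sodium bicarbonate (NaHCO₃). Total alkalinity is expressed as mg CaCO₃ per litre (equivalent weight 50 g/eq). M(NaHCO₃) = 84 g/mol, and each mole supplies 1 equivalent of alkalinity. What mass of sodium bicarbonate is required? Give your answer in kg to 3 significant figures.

(a) Rise: 42,400 g / 903,000 L × 1000 = 46.95 mg/L.

(b) Volume: 30,400 US gal × 3.785 L/gal = 115,064 L.
(b) Alkalinity to add: (119 − 57) = 62 mg/L as CaCO₃ × 115,064 L = 7134 g as CaCO₃.
(b) Equivalents: 7134 g ÷ 50 g/eq = 142.7 eq.
(b) NaHCO₃ supplies 1 eq per mole → 142.7 mol.
(b) Mass: 142.7 mol × 84 g/mol = 11,990 g.

(a) 47.0 ppm; (b) 12.0 kg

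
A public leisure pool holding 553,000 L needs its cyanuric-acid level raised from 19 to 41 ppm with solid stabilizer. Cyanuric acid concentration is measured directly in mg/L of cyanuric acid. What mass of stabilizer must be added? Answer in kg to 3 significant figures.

12.2 kg

CYA to add: (41 − 19) = 22 mg/L × 553,000 L = 12,170 g cyanuric acid.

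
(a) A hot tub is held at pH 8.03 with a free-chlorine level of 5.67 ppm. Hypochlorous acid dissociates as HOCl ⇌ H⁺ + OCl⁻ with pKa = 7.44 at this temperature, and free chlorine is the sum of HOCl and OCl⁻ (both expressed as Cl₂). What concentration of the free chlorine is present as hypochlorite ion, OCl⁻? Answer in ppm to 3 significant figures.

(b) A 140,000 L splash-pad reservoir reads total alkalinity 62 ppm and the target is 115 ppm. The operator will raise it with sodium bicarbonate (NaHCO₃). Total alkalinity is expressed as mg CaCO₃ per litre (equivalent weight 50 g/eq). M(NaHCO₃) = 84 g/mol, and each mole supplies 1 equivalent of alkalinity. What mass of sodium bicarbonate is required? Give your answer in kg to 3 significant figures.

(a) 4.51 ppm; (b) 12.5 kg

(a) [OCl⁻]/[HOCl] = 10^(pH − pKa) = 10^(8.03 − 7.44) = 10^0.59 = 3.89.
(a) Fraction as HOCl = 1 / (1 + 3.89) = 0.2045.
(a) OCl⁻ = (1 − 0.2045) × 5.67 ppm = 4.511 ppm.

(b) Alkalinity to add: (115 − 62) = 53 mg/L as CaCO₃ × 140,000 L = 7420 g as CaCO₃.
(b) Equivalents: 7420 g ÷ 50 g/eq = 148.4 eq.
(b) NaHCO₃ supplies 1 eq per mole → 148.4 mol.
(b) Mass: 148.4 mol × 84 g/mol = 12,470 g.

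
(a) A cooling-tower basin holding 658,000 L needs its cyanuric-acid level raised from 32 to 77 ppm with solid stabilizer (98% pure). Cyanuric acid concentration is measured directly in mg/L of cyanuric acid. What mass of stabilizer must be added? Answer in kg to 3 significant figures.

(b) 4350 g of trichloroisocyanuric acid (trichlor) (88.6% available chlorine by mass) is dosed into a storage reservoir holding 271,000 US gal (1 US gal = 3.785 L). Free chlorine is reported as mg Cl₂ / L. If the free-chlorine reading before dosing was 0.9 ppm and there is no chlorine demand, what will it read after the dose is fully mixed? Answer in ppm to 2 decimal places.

(a) 30.2 kg; (b) 4.66 ppm

(a) CYA to add: (77 − 32) = 45 mg/L × 658,000 L = 29,610 g cyanuric acid.
(a) At 98% purity: 29,610 / 0.98 = 30,210 g product.

(b) Volume: 271,000 US gal × 3.785 L/gal = 1,025,735 L.
(b) Available chlorine delivered: 4350 g × 0.886 = 3854 g as Cl₂.
(b) Concentration rise: 3854 g / 1,025,735 L = 3.757 mg/L = 3.76 ppm.
(b) Final FC: 0.9 + 3.76 = 4.66 ppm.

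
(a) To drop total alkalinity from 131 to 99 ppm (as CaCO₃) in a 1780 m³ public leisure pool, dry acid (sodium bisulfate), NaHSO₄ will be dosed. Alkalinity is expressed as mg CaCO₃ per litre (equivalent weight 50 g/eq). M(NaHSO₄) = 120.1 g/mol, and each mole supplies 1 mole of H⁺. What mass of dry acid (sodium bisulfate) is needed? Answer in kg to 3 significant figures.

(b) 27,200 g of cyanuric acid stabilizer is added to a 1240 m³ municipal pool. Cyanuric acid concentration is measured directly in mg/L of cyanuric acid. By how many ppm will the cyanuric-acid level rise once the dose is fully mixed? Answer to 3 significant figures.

(a) Volume: 1780 m³ = 1,780,000 L.
(a) Alkalinity to neutralize: (131 − 99) = 32 mg/L as CaCO₃ × 1,780,000 L = 56,960 g as CaCO₃.
(a) Equivalents of H⁺ required: 56,960 ÷ 50 g/eq = 1139 eq = 1139 mol NaHSO₄.
(a) Mass of NaHSO₄: 1139 × 120.1 = 136,800 g.

(b) Volume: 1240 m³ = 1,240,000 L.
(b) Rise: 27,200 g / 1,240,000 L × 1000 = 21.94 mg/L.

(a) 137 kg; (b) 21.9 ppm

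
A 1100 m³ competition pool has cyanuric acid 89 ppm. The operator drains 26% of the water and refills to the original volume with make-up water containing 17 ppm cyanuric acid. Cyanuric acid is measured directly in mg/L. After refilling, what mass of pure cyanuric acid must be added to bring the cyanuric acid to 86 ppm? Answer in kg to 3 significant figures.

17.3 kg

Volume: 1100 m³ = 1,100,000 L.
After draining 26% and refilling: 89 × 0.74 + 17 × 0.26 = 70.28 ppm.
Deficit to target: 86 − 70.28 = 15.72 mg/L.
Mass: 15.72 mg/L × 1,100,000 L = 17,290 g cyanuric acid.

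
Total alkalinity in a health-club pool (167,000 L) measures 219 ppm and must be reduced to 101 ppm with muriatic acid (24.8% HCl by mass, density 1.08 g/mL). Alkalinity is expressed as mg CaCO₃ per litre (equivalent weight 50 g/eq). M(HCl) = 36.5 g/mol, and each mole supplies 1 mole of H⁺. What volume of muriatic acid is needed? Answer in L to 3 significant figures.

Alkalinity to neutralize: (219 − 101) = 118 mg/L as CaCO₃ × 167,000 L = 19,710 g as CaCO₃.
Equivalents of H⁺ required: 19,710 ÷ 50 g/eq = 394.1 eq = 394.1 mol HCl.
Mass of HCl: 394.1 × 36.5 = 14,390 g.
Mass of 24.8% solution: 14,390 / 0.248 = 58,010 g.
Volume: 58,010 g ÷ 1.08 g/mL = 53,710 mL.

53.7 L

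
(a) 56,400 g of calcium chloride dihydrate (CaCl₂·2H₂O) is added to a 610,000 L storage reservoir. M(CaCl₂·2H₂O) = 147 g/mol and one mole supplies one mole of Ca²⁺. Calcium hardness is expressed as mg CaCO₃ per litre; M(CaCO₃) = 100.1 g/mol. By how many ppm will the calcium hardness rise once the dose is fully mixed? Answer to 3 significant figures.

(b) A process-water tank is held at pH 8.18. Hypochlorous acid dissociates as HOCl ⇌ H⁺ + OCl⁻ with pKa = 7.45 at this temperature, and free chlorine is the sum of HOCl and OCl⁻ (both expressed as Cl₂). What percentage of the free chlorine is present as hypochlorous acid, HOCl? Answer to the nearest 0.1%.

(a) Moles of Ca²⁺: 56,400 g ÷ 147 g/mol = 383.7 mol.
(a) As CaCO₃: 383.7 mol × 100.1 g/mol = 38,410 g.
(a) Rise: 38,410 g / 610,000 L × 1000 = 62.96 mg/L.

(b) [OCl⁻]/[HOCl] = 10^(pH − pKa) = 10^(8.18 − 7.45) = 10^0.73 = 5.37.
(b) Fraction as HOCl = 1 / (1 + 5.37) = 0.157.

(a) 63.0 ppm; (b) 15.7%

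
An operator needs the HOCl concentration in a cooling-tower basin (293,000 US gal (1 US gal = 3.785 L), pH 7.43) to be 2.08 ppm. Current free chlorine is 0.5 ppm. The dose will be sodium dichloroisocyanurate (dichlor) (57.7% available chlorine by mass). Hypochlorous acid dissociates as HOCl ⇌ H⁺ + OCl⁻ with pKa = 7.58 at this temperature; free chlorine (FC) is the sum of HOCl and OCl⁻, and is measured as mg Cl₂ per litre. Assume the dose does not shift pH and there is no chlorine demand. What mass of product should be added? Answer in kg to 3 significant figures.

5.87 kg

Volume: 293,000 US gal × 3.785 L/gal = 1,109,005 L.
[OCl⁻]/[HOCl] = 10^(pH − pKa) = 10^(7.43 − 7.58) = 0.7079; fraction as HOCl = 1/(1 + 0.7079) = 0.5855.
Free chlorine required for 2.08 ppm HOCl: 2.08 / 0.5855 = 3.553 ppm.
FC to add: 3.553 − 0.5 = 3.053 mg/L as Cl₂.
Cl₂ equivalent: 3.053 mg/L × 1,109,005 L = 3385 g.
Product at 57.7% available Cl: 3385 / 0.577 = 5867 g.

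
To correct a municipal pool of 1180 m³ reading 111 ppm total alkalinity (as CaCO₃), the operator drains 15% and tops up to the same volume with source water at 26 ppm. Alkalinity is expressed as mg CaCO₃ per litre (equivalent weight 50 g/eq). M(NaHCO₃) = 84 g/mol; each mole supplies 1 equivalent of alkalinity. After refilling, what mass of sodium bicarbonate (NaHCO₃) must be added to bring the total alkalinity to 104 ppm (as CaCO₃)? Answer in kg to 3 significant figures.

Volume: 1180 m³ = 1,180,000 L.
After draining 15% and refilling: 111 × 0.85 + 26 × 0.15 = 98.25 ppm.
Deficit to target: 104 − 98.25 = 5.75 mg/L.
As CaCO₃: 5.75 mg/L × 1,180,000 L = 6785 g; ÷ 50 g/eq ÷ 1 = 135.7 mol NaHCO₃.
Mass: 135.7 × 84 = 11,400 g.

11.4 kg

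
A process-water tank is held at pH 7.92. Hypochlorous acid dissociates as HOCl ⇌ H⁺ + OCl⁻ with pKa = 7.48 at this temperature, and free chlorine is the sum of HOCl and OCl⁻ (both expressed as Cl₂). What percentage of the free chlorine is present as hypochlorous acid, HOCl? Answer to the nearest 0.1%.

26.6%

[OCl⁻]/[HOCl] = 10^(pH − pKa) = 10^(7.92 − 7.48) = 10^0.44 = 2.754.
Fraction as HOCl = 1 / (1 + 2.754) = 0.2664.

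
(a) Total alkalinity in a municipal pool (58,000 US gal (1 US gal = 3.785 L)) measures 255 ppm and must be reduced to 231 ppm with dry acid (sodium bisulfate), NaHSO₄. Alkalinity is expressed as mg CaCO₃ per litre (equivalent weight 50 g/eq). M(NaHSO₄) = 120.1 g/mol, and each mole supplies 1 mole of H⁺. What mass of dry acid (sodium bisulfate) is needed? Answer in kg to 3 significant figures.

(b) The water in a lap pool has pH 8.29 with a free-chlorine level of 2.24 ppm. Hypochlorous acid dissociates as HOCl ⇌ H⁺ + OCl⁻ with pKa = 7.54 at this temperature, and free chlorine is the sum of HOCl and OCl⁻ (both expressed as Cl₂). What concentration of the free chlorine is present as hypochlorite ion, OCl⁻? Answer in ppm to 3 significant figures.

(a) 12.7 kg; (b) 1.90 ppm

(a) Volume: 58,000 US gal × 3.785 L/gal = 219,530 L.
(a) Alkalinity to neutralize: (255 − 231) = 24 mg/L as CaCO₃ × 219,530 L = 5269 g as CaCO₃.
(a) Equivalents of H⁺ required: 5269 ÷ 50 g/eq = 105.4 eq = 105.4 mol NaHSO₄.
(a) Mass of NaHSO₄: 105.4 × 120.1 = 12,660 g.

(b) [OCl⁻]/[HOCl] = 10^(pH − pKa) = 10^(8.29 − 7.54) = 10^0.75 = 5.623.
(b) Fraction as HOCl = 1 / (1 + 5.623) = 0.151.
(b) OCl⁻ = (1 − 0.151) × 2.24 ppm = 1.902 ppm.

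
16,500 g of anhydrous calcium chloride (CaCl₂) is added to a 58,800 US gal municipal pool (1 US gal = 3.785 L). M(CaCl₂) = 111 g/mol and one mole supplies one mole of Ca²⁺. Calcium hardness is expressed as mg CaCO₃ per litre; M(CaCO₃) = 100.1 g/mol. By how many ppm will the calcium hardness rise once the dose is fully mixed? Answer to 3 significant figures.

66.9 ppm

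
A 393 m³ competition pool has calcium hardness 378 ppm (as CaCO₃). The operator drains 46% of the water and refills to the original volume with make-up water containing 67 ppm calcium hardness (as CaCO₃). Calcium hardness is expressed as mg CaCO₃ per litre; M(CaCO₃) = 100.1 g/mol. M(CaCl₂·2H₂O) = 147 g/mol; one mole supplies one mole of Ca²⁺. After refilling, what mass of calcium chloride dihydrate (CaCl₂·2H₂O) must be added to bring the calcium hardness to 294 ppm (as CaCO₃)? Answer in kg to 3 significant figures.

Volume: 393 m³ = 393,000 L.
After draining 46% and refilling: 378 × 0.54 + 67 × 0.46 = 234.94 ppm.
Deficit to target: 294 − 234.94 = 59.06 mg/L.
As CaCO₃: 59.06 mg/L × 393,000 L = 23,210 g; ÷ 100.1 = 231.9 mol Ca²⁺.
Mass: 231.9 × 147 = 34,090 g.

34.1 kg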